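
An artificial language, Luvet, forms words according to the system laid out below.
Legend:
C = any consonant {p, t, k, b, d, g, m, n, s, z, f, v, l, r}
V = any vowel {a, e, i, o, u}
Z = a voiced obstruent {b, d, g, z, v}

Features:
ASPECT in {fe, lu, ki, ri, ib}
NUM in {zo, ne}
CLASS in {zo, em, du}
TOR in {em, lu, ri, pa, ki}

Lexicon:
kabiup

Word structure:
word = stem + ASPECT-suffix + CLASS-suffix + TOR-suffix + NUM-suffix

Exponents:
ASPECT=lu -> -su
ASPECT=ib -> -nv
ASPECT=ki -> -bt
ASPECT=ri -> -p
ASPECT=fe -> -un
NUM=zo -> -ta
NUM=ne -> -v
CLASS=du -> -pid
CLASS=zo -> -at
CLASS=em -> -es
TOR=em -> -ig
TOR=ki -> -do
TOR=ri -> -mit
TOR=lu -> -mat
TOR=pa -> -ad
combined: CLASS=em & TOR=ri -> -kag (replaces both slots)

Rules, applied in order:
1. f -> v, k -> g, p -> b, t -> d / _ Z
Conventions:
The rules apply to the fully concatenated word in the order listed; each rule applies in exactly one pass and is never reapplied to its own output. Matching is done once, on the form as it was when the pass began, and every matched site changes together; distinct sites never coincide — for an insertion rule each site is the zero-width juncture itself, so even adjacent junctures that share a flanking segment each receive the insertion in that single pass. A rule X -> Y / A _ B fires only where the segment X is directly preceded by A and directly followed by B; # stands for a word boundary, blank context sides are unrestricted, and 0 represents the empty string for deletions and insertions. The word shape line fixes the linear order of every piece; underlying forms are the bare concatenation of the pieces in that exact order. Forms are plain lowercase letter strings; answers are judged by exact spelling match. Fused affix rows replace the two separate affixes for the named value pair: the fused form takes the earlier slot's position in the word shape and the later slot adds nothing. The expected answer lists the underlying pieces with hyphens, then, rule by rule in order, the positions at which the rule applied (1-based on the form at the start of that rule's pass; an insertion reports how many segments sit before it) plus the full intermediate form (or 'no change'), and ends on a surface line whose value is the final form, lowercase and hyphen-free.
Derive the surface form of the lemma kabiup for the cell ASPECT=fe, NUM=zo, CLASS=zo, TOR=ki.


underlying: kabiup-un-at-do-ta
1. f -> v, k -> g, p -> b, t -> d / _ Z: fires at position(s) 10: kabiupunaddota
surface: kabiupunaddota


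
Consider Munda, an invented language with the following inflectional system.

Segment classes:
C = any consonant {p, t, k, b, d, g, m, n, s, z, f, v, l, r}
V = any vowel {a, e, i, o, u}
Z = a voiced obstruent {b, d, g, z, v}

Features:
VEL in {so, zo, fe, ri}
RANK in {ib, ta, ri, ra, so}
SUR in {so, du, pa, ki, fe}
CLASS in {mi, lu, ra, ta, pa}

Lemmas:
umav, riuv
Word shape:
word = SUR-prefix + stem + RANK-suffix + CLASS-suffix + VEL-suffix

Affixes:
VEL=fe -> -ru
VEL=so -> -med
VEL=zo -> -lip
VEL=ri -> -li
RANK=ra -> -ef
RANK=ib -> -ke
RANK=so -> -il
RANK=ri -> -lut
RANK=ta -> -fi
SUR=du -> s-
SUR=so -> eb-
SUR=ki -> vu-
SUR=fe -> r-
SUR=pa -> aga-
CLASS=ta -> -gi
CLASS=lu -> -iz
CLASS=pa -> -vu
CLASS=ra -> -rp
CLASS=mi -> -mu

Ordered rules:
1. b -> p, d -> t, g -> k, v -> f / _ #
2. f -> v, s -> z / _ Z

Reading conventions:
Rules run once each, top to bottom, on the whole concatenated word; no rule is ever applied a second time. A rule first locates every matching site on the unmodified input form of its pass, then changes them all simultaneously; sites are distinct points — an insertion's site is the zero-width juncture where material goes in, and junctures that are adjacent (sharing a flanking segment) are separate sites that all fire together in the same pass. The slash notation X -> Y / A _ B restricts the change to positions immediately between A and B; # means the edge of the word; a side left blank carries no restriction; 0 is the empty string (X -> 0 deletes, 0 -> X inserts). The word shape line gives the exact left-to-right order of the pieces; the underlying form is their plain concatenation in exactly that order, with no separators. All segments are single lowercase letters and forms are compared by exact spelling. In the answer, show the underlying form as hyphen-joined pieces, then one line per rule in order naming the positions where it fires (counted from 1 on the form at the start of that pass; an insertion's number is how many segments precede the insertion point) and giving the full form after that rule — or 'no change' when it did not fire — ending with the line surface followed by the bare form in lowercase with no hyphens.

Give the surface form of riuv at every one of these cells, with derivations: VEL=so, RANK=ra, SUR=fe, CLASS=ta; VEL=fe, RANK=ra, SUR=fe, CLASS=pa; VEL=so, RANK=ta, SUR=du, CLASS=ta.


cell VEL=so, RANK=ra, SUR=fe, CLASS=ta:
underlying: r-riuv-ef-gi-med
1. b -> p, d -> t, g -> k, v -> f / _ #: fires at position(s) 12: rriuvefgimet
2. f -> v, s -> z / _ Z: fires at position(s) 7: rriuvevgimet
surface: rriuvevgimet

cell VEL=fe, RANK=ra, SUR=fe, CLASS=pa:
underlying: r-riuv-ef-vu-ru
1. b -> p, d -> t, g -> k, v -> f / _ #: no change
2. f -> v, s -> z / _ Z: fires at position(s) 7: rriuvevvuru
surface: rriuvevvuru

cell VEL=so, RANK=ta, SUR=du, CLASS=ta:
underlying: s-riuv-fi-gi-med
1. b -> p, d -> t, g -> k, v -> f / _ #: fires at position(s) 12: sriuvfigimet
2. f -> v, s -> z / _ Z: no change
surface: sriuvfigimet


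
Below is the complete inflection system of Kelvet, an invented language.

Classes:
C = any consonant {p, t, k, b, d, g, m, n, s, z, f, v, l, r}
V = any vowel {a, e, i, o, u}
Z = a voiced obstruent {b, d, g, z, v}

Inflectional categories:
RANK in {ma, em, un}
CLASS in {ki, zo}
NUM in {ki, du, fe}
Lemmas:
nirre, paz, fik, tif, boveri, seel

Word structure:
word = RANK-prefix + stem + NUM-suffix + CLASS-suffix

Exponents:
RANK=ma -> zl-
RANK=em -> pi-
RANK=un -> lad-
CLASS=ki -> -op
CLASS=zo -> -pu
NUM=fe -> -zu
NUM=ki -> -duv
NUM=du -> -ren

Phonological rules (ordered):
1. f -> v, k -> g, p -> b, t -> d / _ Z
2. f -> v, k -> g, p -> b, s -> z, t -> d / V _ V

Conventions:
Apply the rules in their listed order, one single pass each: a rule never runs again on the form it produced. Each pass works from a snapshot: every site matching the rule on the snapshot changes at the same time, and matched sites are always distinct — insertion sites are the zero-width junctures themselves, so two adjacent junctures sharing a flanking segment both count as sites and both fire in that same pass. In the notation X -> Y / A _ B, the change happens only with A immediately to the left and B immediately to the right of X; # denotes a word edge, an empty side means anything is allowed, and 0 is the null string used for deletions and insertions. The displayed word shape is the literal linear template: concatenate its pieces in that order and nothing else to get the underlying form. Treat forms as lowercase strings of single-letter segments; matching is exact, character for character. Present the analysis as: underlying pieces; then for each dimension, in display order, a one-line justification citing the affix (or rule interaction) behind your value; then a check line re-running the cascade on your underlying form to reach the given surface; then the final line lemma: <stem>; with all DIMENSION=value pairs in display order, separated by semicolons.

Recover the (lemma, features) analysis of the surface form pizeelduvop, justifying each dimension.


underlying: pi-seel-duv-op
RANK=em - signalled by the affix pi-
CLASS=ki - signalled by the affix -op
NUM=ki - signalled by the affix -duv
check: piseelduvop -> piseelduvop -> pizeelduvop
lemma: seel; RANK=em; CLASS=ki; NUM=ki


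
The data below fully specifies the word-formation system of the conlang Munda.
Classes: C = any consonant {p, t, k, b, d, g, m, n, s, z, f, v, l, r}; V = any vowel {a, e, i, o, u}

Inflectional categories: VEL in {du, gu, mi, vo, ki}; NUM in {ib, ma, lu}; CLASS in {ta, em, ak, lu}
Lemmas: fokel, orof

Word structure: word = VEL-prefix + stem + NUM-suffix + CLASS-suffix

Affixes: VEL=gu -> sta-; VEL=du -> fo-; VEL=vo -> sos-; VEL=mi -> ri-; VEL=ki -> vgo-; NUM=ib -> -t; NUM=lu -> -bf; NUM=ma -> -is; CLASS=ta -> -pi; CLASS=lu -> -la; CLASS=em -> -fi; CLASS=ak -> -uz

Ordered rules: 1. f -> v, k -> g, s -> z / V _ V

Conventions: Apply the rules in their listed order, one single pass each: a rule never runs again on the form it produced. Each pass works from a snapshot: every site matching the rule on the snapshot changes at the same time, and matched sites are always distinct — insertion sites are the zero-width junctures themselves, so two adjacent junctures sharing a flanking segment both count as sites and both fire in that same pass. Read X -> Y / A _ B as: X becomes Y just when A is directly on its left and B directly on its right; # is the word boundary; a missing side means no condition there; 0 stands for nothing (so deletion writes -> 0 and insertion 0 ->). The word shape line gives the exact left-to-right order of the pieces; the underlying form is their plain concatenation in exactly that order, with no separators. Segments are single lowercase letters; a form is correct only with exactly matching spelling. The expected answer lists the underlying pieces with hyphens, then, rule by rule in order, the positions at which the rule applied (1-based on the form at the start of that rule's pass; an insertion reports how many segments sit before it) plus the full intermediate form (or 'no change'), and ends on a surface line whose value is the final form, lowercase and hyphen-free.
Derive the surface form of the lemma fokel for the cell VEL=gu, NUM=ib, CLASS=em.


underlying: sta-fokel-t-fi
1. f -> v, k -> g, s -> z / V _ V: fires at position(s) 4, 6: stavogeltfi
surface: stavogeltfi


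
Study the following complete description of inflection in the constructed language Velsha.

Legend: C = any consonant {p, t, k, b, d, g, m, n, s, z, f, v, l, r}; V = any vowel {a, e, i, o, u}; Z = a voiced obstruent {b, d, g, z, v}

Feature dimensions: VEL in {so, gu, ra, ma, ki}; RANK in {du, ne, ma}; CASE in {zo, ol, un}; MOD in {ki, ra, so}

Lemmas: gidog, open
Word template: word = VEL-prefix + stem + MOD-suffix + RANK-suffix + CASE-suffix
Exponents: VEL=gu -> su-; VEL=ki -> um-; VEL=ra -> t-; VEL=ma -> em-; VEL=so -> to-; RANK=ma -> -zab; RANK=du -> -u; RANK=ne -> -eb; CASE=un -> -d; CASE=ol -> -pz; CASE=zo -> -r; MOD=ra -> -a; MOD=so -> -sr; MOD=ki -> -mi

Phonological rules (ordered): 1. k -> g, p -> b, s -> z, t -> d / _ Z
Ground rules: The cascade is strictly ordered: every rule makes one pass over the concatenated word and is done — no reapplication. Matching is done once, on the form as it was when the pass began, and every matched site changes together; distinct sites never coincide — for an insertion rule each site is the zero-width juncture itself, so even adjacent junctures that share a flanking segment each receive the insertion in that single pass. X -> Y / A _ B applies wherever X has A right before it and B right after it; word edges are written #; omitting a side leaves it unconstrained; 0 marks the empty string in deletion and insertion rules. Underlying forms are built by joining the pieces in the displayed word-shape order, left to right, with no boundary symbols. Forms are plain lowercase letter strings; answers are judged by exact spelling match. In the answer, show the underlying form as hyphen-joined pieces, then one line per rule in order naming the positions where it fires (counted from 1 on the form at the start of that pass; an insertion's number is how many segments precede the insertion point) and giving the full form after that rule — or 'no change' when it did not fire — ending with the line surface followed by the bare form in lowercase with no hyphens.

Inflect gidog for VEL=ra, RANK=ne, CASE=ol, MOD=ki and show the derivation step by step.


underlying: t-gidog-mi-eb-pz
1. k -> g, p -> b, s -> z, t -> d / _ Z: fires at position(s) 1, 11: dgidogmiebbz
surface: dgidogmiebbz


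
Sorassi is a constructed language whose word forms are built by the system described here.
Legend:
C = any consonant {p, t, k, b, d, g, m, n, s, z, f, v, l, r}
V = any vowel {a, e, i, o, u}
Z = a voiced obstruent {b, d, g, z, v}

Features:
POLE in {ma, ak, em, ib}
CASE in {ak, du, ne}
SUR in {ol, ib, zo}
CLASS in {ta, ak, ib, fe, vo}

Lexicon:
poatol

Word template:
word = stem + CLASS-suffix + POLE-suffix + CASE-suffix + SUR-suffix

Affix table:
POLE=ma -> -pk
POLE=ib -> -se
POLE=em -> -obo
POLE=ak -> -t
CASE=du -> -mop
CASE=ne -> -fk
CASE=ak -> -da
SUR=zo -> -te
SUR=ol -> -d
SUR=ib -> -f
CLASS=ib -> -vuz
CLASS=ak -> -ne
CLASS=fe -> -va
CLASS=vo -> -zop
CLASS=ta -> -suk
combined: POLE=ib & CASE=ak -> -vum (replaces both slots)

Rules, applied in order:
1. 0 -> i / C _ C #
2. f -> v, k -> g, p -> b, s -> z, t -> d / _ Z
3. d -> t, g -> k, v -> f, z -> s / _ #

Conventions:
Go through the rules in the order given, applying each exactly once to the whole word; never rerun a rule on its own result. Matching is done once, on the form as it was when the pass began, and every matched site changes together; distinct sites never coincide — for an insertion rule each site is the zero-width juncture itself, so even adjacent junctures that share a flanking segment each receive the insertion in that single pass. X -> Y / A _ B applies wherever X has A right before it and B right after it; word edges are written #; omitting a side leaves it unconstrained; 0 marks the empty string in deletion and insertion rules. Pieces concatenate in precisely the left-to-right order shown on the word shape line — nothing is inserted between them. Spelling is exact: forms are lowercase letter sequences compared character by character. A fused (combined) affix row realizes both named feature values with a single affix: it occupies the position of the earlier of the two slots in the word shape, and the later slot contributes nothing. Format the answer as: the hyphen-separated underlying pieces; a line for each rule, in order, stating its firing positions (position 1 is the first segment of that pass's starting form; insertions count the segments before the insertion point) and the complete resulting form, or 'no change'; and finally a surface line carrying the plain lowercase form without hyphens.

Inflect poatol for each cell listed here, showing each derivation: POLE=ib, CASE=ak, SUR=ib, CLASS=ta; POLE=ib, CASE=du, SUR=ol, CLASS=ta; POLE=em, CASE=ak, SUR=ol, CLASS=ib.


cell POLE=ib, CASE=ak, SUR=ib, CLASS=ta:
underlying: poatol-suk-vum-f
1. 0 -> i / C _ C #: inserts after position(s) 12: poatolsukvumif
2. f -> v, k -> g, p -> b, s -> z, t -> d / _ Z: fires at position(s) 9: poatolsugvumif
3. d -> t, g -> k, v -> f, z -> s / _ #: no change
surface: poatolsugvumif

cell POLE=ib, CASE=du, SUR=ol, CLASS=ta:
underlying: poatol-suk-se-mop-d
1. 0 -> i / C _ C #: inserts after position(s) 14: poatolsuksemopid
2. f -> v, k -> g, p -> b, s -> z, t -> d / _ Z: no change
3. d -> t, g -> k, v -> f, z -> s / _ #: fires at position(s) 16: poatolsuksemopit
surface: poatolsuksemopit

cell POLE=em, CASE=ak, SUR=ol, CLASS=ib:
underlying: poatol-vuz-obo-da-d
1. 0 -> i / C _ C #: no change
2. f -> v, k -> g, p -> b, s -> z, t -> d / _ Z: no change
3. d -> t, g -> k, v -> f, z -> s / _ #: fires at position(s) 15: poatolvuzobodat
surface: poatolvuzobodat


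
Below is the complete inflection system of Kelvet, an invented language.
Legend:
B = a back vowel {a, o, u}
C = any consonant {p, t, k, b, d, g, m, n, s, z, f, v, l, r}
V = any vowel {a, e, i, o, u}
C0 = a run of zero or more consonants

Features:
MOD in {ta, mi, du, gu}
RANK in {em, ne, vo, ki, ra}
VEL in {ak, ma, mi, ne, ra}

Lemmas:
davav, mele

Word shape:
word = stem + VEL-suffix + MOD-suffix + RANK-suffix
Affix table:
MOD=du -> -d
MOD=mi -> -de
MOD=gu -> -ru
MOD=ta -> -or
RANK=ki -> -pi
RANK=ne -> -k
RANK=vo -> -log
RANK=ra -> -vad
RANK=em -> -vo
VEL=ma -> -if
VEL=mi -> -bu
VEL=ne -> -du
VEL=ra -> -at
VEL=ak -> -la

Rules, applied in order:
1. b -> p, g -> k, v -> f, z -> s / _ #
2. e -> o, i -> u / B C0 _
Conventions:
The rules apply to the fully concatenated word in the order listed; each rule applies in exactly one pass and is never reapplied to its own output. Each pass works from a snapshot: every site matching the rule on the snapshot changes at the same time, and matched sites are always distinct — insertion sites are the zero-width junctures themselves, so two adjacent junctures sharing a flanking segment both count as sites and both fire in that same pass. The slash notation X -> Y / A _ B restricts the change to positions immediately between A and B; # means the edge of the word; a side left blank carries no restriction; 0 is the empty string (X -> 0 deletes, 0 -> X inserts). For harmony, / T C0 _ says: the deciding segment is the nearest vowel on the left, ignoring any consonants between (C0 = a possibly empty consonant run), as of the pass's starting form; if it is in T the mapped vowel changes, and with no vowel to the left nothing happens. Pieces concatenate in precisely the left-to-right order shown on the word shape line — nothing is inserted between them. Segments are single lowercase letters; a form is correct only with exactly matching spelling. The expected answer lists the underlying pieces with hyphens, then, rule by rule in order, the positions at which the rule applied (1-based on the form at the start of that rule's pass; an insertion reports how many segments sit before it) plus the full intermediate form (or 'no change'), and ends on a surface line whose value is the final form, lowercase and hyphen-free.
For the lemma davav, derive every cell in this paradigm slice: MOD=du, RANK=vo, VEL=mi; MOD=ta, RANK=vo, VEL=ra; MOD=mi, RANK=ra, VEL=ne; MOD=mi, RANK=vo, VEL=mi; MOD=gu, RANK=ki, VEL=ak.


cell MOD=du, RANK=vo, VEL=mi:
underlying: davav-bu-d-log
1. b -> p, g -> k, v -> f, z -> s / _ #: fires at position(s) 11: davavbudlok
2. e -> o, i -> u / B C0 _: no change
surface: davavbudlok

cell MOD=ta, RANK=vo, VEL=ra:
underlying: davav-at-or-log
1. b -> p, g -> k, v -> f, z -> s / _ #: fires at position(s) 12: davavatorlok
2. e -> o, i -> u / B C0 _: no change
surface: davavatorlok

cell MOD=mi, RANK=ra, VEL=ne:
underlying: davav-du-de-vad
1. b -> p, g -> k, v -> f, z -> s / _ #: no change
2. e -> o, i -> u / B C0 _: fires at position(s) 9: davavdudovad
surface: davavdudovad

cell MOD=mi, RANK=vo, VEL=mi:
underlying: davav-bu-de-log
1. b -> p, g -> k, v -> f, z -> s / _ #: fires at position(s) 12: davavbudelok
2. e -> o, i -> u / B C0 _: fires at position(s) 9: davavbudolok
surface: davavbudolok

cell MOD=gu, RANK=ki, VEL=ak:
underlying: davav-la-ru-pi
1. b -> p, g -> k, v -> f, z -> s / _ #: no change
2. e -> o, i -> u / B C0 _: fires at position(s) 11: davavlarupu
surface: davavlarupu


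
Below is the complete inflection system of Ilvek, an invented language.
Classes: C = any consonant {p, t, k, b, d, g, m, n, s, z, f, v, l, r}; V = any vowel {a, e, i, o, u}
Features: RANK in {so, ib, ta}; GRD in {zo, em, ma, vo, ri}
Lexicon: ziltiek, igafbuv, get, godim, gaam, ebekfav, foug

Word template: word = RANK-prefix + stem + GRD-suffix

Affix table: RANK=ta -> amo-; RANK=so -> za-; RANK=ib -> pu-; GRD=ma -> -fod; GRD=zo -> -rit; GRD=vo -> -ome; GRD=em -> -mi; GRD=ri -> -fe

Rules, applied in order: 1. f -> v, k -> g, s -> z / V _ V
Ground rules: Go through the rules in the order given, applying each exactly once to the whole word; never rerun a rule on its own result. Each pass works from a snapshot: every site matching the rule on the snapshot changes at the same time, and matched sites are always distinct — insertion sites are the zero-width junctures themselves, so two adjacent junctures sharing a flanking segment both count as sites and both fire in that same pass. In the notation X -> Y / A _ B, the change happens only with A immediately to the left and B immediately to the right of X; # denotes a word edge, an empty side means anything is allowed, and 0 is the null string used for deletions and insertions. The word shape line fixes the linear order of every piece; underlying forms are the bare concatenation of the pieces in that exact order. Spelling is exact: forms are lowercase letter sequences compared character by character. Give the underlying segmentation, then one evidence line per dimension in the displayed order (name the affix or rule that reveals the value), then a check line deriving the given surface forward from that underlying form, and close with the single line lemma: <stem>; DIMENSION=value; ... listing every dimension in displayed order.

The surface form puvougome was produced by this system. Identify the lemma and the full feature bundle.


underlying: pu-foug-ome
RANK=ib - signalled by the affix pu-
GRD=vo - signalled by the affix -ome
check: pufougome -> puvougome
lemma: foug; RANK=ib; GRD=vo


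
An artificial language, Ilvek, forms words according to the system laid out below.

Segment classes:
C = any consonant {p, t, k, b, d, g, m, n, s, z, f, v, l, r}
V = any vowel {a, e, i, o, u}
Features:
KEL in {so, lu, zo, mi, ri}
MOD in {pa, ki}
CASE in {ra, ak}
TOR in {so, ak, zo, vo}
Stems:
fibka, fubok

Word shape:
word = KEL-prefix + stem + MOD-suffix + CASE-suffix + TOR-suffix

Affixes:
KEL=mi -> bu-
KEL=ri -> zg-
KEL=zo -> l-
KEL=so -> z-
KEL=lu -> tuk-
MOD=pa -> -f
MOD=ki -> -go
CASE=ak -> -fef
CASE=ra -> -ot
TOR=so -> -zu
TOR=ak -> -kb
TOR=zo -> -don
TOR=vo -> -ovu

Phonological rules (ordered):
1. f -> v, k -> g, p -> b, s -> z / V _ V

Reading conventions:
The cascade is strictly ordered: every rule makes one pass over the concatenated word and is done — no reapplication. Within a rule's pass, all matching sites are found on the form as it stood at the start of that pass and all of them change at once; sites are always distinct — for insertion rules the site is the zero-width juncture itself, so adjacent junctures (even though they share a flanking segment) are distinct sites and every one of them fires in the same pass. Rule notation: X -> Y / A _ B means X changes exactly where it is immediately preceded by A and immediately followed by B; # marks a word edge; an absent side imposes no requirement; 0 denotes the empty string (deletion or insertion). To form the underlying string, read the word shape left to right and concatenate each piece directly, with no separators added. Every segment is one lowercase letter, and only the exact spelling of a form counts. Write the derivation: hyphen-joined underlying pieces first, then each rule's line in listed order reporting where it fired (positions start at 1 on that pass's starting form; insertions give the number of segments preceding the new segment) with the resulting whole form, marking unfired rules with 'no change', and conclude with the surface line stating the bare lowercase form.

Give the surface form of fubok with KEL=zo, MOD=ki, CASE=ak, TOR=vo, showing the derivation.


underlying: l-fubok-go-fef-ovu
1. f -> v, k -> g, p -> b, s -> z / V _ V: fires at position(s) 9, 11: lfubokgovevovu
surface: lfubokgovevovu


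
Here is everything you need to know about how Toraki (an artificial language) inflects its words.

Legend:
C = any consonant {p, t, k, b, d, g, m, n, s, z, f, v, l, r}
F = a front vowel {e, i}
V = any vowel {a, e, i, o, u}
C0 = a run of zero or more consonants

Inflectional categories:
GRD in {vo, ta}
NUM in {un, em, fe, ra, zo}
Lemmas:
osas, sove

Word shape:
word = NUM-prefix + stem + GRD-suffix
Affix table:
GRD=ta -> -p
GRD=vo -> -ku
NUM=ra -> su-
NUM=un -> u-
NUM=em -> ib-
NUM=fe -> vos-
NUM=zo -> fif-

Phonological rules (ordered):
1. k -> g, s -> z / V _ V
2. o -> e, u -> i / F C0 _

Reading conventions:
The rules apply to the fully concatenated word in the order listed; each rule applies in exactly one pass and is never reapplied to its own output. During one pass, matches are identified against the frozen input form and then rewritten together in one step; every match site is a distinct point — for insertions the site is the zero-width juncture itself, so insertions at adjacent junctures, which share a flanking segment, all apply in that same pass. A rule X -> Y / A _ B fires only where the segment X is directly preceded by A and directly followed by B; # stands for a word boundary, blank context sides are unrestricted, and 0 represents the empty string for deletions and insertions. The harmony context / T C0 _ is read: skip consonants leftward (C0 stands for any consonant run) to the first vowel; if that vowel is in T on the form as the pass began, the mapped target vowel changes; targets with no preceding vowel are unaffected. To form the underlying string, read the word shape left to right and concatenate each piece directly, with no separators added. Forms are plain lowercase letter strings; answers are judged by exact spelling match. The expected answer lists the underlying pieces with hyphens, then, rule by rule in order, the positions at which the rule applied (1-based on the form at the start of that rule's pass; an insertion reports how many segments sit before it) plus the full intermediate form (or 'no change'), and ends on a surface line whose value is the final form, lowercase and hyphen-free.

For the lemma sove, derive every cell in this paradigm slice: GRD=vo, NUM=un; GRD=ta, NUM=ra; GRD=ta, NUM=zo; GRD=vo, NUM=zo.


cell GRD=vo, NUM=un:
underlying: u-sove-ku
1. k -> g, s -> z / V _ V: fires at position(s) 2, 6: uzovegu
2. o -> e, u -> i / F C0 _: fires at position(s) 7: uzovegi
surface: uzovegi

cell GRD=ta, NUM=ra:
underlying: su-sove-p
1. k -> g, s -> z / V _ V: fires at position(s) 3: suzovep
2. o -> e, u -> i / F C0 _: no change
surface: suzovep

cell GRD=ta, NUM=zo:
underlying: fif-sove-p
1. k -> g, s -> z / V _ V: no change
2. o -> e, u -> i / F C0 _: fires at position(s) 5: fifsevep
surface: fifsevep

cell GRD=vo, NUM=zo:
underlying: fif-sove-ku
1. k -> g, s -> z / V _ V: fires at position(s) 8: fifsovegu
2. o -> e, u -> i / F C0 _: fires at position(s) 5, 9: fifsevegi
surface: fifsevegi


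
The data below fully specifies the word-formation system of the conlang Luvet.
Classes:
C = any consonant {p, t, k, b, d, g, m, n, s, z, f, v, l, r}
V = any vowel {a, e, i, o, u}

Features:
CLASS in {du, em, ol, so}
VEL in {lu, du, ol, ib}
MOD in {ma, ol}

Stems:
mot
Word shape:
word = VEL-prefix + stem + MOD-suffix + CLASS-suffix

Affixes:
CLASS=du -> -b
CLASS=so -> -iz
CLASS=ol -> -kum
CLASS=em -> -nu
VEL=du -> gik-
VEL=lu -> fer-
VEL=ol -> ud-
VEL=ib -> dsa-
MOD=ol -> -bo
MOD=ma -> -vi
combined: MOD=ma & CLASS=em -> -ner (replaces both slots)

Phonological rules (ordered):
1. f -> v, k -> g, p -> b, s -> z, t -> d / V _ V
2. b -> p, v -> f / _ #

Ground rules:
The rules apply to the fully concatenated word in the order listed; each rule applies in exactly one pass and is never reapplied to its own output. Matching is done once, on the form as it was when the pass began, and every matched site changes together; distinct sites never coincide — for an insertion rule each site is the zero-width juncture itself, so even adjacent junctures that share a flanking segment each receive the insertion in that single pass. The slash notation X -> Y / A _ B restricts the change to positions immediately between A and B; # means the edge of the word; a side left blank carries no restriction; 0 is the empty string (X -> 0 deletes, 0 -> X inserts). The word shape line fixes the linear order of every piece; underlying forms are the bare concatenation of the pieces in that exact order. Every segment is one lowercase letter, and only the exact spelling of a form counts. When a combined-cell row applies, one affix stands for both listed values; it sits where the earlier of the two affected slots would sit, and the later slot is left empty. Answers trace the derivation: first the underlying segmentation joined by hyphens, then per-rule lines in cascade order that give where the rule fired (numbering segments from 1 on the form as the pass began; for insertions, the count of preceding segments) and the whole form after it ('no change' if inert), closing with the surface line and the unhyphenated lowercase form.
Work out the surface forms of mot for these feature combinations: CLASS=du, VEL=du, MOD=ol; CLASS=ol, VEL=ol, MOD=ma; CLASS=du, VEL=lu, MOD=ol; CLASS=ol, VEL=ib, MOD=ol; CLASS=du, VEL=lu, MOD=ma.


cell CLASS=du, VEL=du, MOD=ol:
underlying: gik-mot-bo-b
1. f -> v, k -> g, p -> b, s -> z, t -> d / V _ V: no change
2. b -> p, v -> f / _ #: fires at position(s) 9: gikmotbop
surface: gikmotbop

cell CLASS=ol, VEL=ol, MOD=ma:
underlying: ud-mot-vi-kum
1. f -> v, k -> g, p -> b, s -> z, t -> d / V _ V: fires at position(s) 8: udmotvigum
2. b -> p, v -> f / _ #: no change
surface: udmotvigum

cell CLASS=du, VEL=lu, MOD=ol:
underlying: fer-mot-bo-b
1. f -> v, k -> g, p -> b, s -> z, t -> d / V _ V: no change
2. b -> p, v -> f / _ #: fires at position(s) 9: fermotbop
surface: fermotbop

cell CLASS=ol, VEL=ib, MOD=ol:
underlying: dsa-mot-bo-kum
1. f -> v, k -> g, p -> b, s -> z, t -> d / V _ V: fires at position(s) 9: dsamotbogum
2. b -> p, v -> f / _ #: no change
surface: dsamotbogum

cell CLASS=du, VEL=lu, MOD=ma:
underlying: fer-mot-vi-b
1. f -> v, k -> g, p -> b, s -> z, t -> d / V _ V: no change
2. b -> p, v -> f / _ #: fires at position(s) 9: fermotvip
surface: fermotvip


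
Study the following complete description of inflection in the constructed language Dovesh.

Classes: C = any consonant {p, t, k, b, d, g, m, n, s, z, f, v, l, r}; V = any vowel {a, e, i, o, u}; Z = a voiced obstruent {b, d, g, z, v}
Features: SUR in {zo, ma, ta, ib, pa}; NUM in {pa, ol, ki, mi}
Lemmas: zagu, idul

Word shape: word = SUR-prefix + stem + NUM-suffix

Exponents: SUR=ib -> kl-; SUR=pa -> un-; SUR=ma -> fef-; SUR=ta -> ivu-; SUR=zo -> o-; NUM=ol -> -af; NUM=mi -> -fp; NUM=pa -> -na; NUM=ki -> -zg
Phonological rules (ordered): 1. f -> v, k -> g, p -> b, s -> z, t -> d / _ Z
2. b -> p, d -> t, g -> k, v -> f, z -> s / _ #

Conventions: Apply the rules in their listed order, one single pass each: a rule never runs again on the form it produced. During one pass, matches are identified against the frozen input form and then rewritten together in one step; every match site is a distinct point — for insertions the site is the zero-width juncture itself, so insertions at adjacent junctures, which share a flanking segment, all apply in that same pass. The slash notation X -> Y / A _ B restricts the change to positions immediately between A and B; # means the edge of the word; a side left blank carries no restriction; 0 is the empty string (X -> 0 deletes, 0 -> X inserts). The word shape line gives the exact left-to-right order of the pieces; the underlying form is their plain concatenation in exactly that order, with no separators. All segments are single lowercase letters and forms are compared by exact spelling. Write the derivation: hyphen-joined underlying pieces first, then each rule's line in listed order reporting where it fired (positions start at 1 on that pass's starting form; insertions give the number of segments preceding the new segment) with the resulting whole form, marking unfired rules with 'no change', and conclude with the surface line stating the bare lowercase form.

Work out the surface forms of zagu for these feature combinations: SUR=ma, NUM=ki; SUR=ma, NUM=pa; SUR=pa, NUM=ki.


cell SUR=ma, NUM=ki:
underlying: fef-zagu-zg
1. f -> v, k -> g, p -> b, s -> z, t -> d / _ Z: fires at position(s) 3: fevzaguzg
2. b -> p, d -> t, g -> k, v -> f, z -> s / _ #: fires at position(s) 9: fevzaguzk
surface: fevzaguzk

cell SUR=ma, NUM=pa:
underlying: fef-zagu-na
1. f -> v, k -> g, p -> b, s -> z, t -> d / _ Z: fires at position(s) 3: fevzaguna
2. b -> p, d -> t, g -> k, v -> f, z -> s / _ #: no change
surface: fevzaguna

cell SUR=pa, NUM=ki:
underlying: un-zagu-zg
1. f -> v, k -> g, p -> b, s -> z, t -> d / _ Z: no change
2. b -> p, d -> t, g -> k, v -> f, z -> s / _ #: fires at position(s) 8: unzaguzk
surface: unzaguzk


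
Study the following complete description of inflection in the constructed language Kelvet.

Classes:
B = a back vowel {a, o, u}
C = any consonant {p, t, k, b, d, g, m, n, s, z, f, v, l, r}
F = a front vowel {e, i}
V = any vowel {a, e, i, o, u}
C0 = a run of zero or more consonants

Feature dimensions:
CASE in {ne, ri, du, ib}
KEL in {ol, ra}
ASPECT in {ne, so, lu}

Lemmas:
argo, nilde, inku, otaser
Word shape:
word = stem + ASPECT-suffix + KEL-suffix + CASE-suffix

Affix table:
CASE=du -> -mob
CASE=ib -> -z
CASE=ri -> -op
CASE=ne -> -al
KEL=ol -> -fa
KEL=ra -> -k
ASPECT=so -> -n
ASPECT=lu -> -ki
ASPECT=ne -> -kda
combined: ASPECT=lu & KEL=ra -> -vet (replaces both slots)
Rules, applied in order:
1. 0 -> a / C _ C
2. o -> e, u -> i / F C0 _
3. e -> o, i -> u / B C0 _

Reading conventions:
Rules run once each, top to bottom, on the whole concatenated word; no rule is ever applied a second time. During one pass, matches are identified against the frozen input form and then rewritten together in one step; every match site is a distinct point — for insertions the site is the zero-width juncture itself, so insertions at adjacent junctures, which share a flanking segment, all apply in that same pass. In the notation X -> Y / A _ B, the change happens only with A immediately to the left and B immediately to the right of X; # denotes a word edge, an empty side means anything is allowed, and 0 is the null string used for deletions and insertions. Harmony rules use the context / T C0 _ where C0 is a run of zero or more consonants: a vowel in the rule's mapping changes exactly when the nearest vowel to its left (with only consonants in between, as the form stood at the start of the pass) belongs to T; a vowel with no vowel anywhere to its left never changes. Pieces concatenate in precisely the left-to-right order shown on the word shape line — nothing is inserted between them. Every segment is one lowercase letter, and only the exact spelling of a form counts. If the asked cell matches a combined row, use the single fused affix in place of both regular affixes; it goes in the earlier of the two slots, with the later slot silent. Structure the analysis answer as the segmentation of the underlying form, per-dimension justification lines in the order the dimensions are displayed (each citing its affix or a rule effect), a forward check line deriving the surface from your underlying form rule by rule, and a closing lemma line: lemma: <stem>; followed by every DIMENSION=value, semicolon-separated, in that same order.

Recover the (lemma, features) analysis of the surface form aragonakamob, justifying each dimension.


underlying: argo-n-k-mob
CASE=du - signalled by the affix -mob
KEL=ra - signalled by the affix -k
ASPECT=so - signalled by the affix -n
check: argonkmob -> aragonakamob -> aragonakamob -> aragonakamob
lemma: argo; CASE=du; KEL=ra; ASPECT=so


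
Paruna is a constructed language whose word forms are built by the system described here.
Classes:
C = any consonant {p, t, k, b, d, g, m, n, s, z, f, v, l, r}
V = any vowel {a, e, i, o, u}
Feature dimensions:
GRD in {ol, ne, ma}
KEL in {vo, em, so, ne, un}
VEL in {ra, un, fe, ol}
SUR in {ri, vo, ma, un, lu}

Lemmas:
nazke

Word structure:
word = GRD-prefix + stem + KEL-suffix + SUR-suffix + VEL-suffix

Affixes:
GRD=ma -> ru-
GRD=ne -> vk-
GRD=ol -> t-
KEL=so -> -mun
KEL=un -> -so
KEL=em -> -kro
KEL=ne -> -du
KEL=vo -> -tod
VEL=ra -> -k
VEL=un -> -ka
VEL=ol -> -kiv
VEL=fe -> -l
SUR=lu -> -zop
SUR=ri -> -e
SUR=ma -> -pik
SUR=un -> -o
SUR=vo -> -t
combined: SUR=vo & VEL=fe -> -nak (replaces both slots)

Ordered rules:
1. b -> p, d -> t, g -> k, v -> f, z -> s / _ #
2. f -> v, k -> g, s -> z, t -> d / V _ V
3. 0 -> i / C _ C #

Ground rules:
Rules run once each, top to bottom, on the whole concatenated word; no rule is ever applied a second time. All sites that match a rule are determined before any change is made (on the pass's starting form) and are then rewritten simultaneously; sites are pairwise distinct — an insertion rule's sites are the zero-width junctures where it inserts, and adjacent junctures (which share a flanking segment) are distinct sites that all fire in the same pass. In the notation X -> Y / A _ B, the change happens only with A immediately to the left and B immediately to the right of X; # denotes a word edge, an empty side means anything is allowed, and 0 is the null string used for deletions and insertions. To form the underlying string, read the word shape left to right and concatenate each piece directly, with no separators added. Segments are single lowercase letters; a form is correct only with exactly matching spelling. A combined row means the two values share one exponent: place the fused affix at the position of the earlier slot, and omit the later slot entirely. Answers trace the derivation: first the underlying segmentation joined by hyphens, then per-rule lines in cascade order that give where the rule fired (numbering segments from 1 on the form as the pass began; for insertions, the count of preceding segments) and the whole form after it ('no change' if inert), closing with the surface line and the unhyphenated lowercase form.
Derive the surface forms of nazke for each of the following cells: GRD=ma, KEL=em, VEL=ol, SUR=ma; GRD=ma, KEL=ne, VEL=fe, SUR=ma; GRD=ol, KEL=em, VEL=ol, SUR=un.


cell GRD=ma, KEL=em, VEL=ol, SUR=ma:
underlying: ru-nazke-kro-pik-kiv
1. b -> p, d -> t, g -> k, v -> f, z -> s / _ #: fires at position(s) 16: runazkekropikkif
2. f -> v, k -> g, s -> z, t -> d / V _ V: no change
3. 0 -> i / C _ C #: no change
surface: runazkekropikkif

cell GRD=ma, KEL=ne, VEL=fe, SUR=ma:
underlying: ru-nazke-du-pik-l
1. b -> p, d -> t, g -> k, v -> f, z -> s / _ #: no change
2. f -> v, k -> g, s -> z, t -> d / V _ V: no change
3. 0 -> i / C _ C #: inserts after position(s) 12: runazkedupikil
surface: runazkedupikil

cell GRD=ol, KEL=em, VEL=ol, SUR=un:
underlying: t-nazke-kro-o-kiv
1. b -> p, d -> t, g -> k, v -> f, z -> s / _ #: fires at position(s) 13: tnazkekrookif
2. f -> v, k -> g, s -> z, t -> d / V _ V: fires at position(s) 11: tnazkekroogif
3. 0 -> i / C _ C #: no change
surface: tnazkekroogif


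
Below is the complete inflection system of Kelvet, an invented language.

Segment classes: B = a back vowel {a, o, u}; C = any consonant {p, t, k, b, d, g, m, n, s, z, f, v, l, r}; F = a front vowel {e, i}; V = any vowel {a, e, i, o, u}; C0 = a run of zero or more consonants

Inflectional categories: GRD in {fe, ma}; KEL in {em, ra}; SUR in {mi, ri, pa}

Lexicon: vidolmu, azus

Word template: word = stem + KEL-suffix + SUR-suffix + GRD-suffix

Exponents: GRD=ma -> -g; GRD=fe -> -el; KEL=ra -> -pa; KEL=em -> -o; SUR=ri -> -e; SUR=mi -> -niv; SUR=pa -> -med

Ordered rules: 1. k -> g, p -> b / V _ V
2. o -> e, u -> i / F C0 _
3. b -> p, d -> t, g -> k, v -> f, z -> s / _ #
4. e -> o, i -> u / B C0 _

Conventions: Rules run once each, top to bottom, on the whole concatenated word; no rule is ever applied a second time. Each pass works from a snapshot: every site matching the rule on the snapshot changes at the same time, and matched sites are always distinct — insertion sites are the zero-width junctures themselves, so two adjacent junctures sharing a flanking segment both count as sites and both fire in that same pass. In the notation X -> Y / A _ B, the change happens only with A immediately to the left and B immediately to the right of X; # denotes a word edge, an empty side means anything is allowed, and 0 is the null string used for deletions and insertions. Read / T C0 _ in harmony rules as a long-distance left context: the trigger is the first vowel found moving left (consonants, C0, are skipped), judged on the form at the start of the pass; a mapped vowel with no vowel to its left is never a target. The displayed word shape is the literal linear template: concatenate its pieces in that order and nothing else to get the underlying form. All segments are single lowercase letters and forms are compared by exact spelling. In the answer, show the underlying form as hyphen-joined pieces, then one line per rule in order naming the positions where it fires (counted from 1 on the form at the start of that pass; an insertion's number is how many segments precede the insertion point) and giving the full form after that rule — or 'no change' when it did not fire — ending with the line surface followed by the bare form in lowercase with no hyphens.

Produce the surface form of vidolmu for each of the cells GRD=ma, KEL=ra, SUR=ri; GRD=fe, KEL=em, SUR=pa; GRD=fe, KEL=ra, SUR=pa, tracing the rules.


cell GRD=ma, KEL=ra, SUR=ri:
underlying: vidolmu-pa-e-g
1. k -> g, p -> b / V _ V: fires at position(s) 8: vidolmubaeg
2. o -> e, u -> i / F C0 _: fires at position(s) 4: videlmubaeg
3. b -> p, d -> t, g -> k, v -> f, z -> s / _ #: fires at position(s) 11: videlmubaek
4. e -> o, i -> u / B C0 _: fires at position(s) 10: videlmubaok
surface: videlmubaok

cell GRD=fe, KEL=em, SUR=pa:
underlying: vidolmu-o-med-el
1. k -> g, p -> b / V _ V: no change
2. o -> e, u -> i / F C0 _: fires at position(s) 4: videlmuomedel
3. b -> p, d -> t, g -> k, v -> f, z -> s / _ #: no change
4. e -> o, i -> u / B C0 _: fires at position(s) 10: videlmuomodel
surface: videlmuomodel

cell GRD=fe, KEL=ra, SUR=pa:
underlying: vidolmu-pa-med-el
1. k -> g, p -> b / V _ V: fires at position(s) 8: vidolmubamedel
2. o -> e, u -> i / F C0 _: fires at position(s) 4: videlmubamedel
3. b -> p, d -> t, g -> k, v -> f, z -> s / _ #: no change
4. e -> o, i -> u / B C0 _: fires at position(s) 11: videlmubamodel
surface: videlmubamodel
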